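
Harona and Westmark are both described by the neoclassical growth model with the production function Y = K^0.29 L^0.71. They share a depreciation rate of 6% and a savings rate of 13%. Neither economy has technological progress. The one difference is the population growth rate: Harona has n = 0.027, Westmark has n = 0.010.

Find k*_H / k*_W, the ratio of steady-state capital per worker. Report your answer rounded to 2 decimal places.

k*_H / k*_W ≈ 0.74

Steady-state k* = [s/(n + δ)]^(1/(1−α)), so the ratio is [ (s_H/(n + δ)_H) / (s_W/(n + δ)_W) ]^1.4085.
s_H/(n + δ)_H = 0.13/0.087 = 1.4943; s_W/(n + δ)_W = 0.13/0.070 = 1.8571.
Ratio = (1.4943/1.8571)^1.4085 = 0.8046^1.4085 ≈ 0.7362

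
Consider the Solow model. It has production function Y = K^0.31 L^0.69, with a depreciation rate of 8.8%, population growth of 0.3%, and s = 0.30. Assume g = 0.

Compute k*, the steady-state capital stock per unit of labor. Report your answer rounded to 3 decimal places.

Steady state requires s·f(k) = (n + δ)·k, i.e. s·k^α = (n + δ)·k.
Dividing both sides by k: k^(1−α) = s / (n + δ).
k^0.69 = 0.30 / (0.003 + 0.088) = 0.30 / 0.091 = 3.2967
k* = 3.2967^(1/0.69) ≈ 5.6343

k* = 5.634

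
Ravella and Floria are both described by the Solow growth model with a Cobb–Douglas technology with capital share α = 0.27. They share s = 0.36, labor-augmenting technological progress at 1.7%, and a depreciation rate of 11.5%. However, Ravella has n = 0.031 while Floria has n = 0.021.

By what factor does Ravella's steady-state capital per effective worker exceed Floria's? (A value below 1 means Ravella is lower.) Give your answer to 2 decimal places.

k*_R / k*_F ≈ 0.92

Steady-state k* = [s/(n + g + δ)]^(1/(1−α)), so the ratio is [ (s_R/(n + g + δ)_R) / (s_F/(n + g + δ)_F) ]^1.3699.
s_R/(n + g + δ)_R = 0.36/0.163 = 2.2086; s_F/(n + g + δ)_F = 0.36/0.153 = 2.3529.
Ratio = (2.2086/2.3529)^1.3699 = 0.9387^1.3699 ≈ 0.9170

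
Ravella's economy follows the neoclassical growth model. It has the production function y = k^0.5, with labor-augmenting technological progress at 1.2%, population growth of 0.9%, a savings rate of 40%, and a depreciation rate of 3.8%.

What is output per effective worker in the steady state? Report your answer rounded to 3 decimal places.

y* = 6.780

At the steady state, Δk = 0, so s·k^α = (n + g + δ)·k.
Dividing both sides by k: k^(1−α) = s / (n + g + δ).
k^0.5 = 0.40 / (0.009 + 0.012 + 0.038) = 0.40 / 0.059 = 6.7797
k* = 6.7797^(1/0.5) ≈ 45.9643
y* = (k*)^α = 45.9643^0.5 ≈ 6.7797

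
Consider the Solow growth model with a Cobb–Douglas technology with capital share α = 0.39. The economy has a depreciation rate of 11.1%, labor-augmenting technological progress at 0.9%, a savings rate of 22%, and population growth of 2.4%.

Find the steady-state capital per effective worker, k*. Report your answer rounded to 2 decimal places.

k* = 2.00

Steady state requires s·f(k) = (n + g + δ)·k, i.e. s·k^α = (n + g + δ)·k.
Rearranging, k^(1−α) = s / (n + g + δ).
k^0.61 = 0.22 / (0.024 + 0.009 + 0.111) = 0.22 / 0.144 = 1.5278
k* = 1.5278^(1/0.61) ≈ 2.0033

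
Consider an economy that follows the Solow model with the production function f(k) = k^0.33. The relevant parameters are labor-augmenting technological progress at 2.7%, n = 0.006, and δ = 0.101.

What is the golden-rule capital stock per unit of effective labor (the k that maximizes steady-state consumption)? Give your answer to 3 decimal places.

k_gold ≈ 3.839

The golden rule sets f'(k) = n + g + δ, i.e. α·k^(α−1) = n + g + δ.
So k^(1−α) = α / (n + g + δ) = 0.33 / 0.134 = 2.4627.
k_gold = 2.4627^(1/0.67) ≈ 3.8388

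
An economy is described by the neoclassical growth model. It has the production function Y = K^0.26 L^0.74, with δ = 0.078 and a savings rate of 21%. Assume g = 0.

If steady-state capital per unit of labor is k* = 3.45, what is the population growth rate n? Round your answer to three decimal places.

n ≈ 0.006

In steady state, investment equals break-even investment: s·k^α = (n + δ)·k.
So s / (n + δ) = (k*)^(1−α) = 3.45^0.74 = 2.5003.
Therefore n + δ = s / 2.5003 = 0.21 / 2.5003 = 0.0840, so n = 0.0840 − 0.078 = 0.0060.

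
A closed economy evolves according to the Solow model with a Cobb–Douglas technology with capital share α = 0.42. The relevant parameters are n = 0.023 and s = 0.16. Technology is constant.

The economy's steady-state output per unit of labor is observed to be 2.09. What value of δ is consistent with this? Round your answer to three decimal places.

In steady state, investment equals break-even investment: s·k^α = (n + δ)·k.
Since y* = [s/(n + δ)]^(α/(1−α)), we have s/(n + δ) = (y*)^((1−α)/α) = 2.09^1.381 = 2.7677.
Therefore n + δ = s / 2.7677 = 0.16 / 2.7677 = 0.0578, so δ = 0.0578 − 0.023 = 0.0348.

δ ≈ 0.035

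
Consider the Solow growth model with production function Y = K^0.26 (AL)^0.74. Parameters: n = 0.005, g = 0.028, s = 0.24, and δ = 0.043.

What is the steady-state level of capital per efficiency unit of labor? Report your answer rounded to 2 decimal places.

k* = 4.73

At the steady state, Δk = 0, so s·k^α = (n + g + δ)·k.
Rearranging, k^(1−α) = s / (n + g + δ).
k^0.74 = 0.24 / (0.005 + 0.028 + 0.043) = 0.24 / 0.076 = 3.1579
k* = 3.1579^(1/0.74) ≈ 4.7300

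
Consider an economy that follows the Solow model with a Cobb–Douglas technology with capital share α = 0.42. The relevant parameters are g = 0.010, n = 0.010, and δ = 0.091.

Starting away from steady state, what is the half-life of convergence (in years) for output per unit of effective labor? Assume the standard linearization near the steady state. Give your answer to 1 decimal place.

about 10.8 years

Near the steady state the convergence rate is λ = (1 − α)(n + g + δ).
λ = (1 − 0.42) × 0.111 = 0.58 × 0.111 = 0.06438
Half-life = ln 2 / λ = 0.6931 / 0.06438 ≈ 10.77 years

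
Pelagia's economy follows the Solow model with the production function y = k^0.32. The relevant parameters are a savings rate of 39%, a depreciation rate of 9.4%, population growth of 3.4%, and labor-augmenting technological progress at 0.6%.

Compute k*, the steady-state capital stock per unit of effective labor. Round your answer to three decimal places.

k* = 4.812

In steady state, investment equals break-even investment: s·k^α = (n + g + δ)·k.
Rearranging, k^(1−α) = s / (n + g + δ).
k^0.68 = 0.39 / (0.034 + 0.006 + 0.094) = 0.39 / 0.134 = 2.9104
k* = 2.9104^(1/0.68) ≈ 4.8115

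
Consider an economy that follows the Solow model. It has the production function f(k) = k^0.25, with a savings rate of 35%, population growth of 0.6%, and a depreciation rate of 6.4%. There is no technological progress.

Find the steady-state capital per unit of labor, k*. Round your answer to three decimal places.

At the steady state, Δk = 0, so s·k^α = (n + δ)·k.
Dividing both sides by k: k^(1−α) = s / (n + δ).
k^0.75 = 0.35 / (0.006 + 0.064) = 0.35 / 0.070 = 5.0000
k* = 5.0000^(1/0.75) ≈ 8.5499

k* = 8.550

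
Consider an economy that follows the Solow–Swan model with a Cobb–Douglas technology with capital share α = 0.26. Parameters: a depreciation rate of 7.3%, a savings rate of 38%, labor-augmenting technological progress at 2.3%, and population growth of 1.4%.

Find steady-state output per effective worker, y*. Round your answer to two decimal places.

At the steady state, Δk = 0, so s·k^α = (n + g + δ)·k.
Dividing both sides by k: k^(1−α) = s / (n + g + δ).
k^0.74 = 0.38 / (0.014 + 0.023 + 0.073) = 0.38 / 0.110 = 3.4545
k* = 3.4545^(1/0.74) ≈ 5.3401
y* = (k*)^α = 5.3401^0.26 ≈ 1.5458

y* = 1.55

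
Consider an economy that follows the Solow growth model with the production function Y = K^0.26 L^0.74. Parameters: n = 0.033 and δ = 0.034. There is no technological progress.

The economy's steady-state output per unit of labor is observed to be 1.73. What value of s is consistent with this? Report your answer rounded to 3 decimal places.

In steady state, investment equals break-even investment: s·k^α = (n + δ)·k.
Since y* = [s/(n + δ)]^(α/(1−α)), we have s/(n + δ) = (y*)^((1−α)/α) = 1.73^2.8462 = 4.7591.
Therefore s = 4.7591 × (n + δ) = 4.7591 × 0.067 = 0.3189.

s ≈ 0.319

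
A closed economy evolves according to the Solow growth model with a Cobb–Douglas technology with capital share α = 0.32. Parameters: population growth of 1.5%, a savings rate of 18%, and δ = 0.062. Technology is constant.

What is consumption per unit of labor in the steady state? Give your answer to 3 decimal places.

Steady state requires s·f(k) = (n + δ)·k, i.e. s·k^α = (n + δ)·k.
Rearranging, k^(1−α) = s / (n + δ).
k^0.68 = 0.18 / (0.015 + 0.062) = 0.18 / 0.077 = 2.3377
k* = 2.3377^(1/0.68) ≈ 3.4861
y* = (k*)^α = 3.4861^0.32 ≈ 1.4912
c* = (1 − s)·y* = (1 − 0.18) × 1.4912 ≈ 1.2228

c* = 1.223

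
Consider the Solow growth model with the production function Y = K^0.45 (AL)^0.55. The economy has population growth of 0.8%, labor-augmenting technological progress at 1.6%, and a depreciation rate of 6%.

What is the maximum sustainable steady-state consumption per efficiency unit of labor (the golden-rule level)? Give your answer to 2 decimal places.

c_gold ≈ 2.17

At the golden rule, f'(k) = n + g + δ, so α·k^(α−1) = n + g + δ and k_gold = (α/(n + g + δ))^(1/(1−α)).
k_gold = (0.45/0.084)^(1/0.55) = 5.3571^1.8182 ≈ 21.1514
c_gold = f(k_gold) − (n + g + δ)·k_gold = 3.9482 − 0.084×21.1514 ≈ 2.1715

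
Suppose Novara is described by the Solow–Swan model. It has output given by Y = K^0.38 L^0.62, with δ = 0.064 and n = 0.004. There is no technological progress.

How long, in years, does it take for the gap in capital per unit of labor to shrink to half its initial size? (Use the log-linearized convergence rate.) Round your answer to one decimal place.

Near the steady state the convergence rate is λ = (1 − α)(n + δ).
λ = (1 − 0.38) × 0.068 = 0.62 × 0.068 = 0.04216
Half-life = ln 2 / λ = 0.6931 / 0.04216 ≈ 16.44 years

half-life ≈ 16.4 years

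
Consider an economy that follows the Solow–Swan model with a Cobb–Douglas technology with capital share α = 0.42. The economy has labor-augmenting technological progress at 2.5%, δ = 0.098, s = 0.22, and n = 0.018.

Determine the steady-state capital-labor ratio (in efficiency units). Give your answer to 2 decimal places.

k* = 2.15

At the steady state, Δk = 0, so s·k^α = (n + g + δ)·k.
Rearranging, k^(1−α) = s / (n + g + δ).
k^0.58 = 0.22 / (0.018 + 0.025 + 0.098) = 0.22 / 0.141 = 1.5603
k* = 1.5603^(1/0.58) ≈ 2.1534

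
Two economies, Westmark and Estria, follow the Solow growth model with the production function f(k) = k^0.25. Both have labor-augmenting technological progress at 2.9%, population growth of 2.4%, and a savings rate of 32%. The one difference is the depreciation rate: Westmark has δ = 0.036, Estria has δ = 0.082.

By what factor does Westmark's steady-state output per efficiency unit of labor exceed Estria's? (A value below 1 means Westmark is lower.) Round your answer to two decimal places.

ratio ≈ 1.15

Steady-state y* = [s/(n + g + δ)]^(α/(1−α)), so the ratio is [ (s_W/(n + g + δ)_W) / (s_E/(n + g + δ)_E) ]^0.3333.
s_W/(n + g + δ)_W = 0.32/0.089 = 3.5955; s_E/(n + g + δ)_E = 0.32/0.135 = 2.3704.
Ratio = (3.5955/2.3704)^0.3333 = 1.5168^0.3333 ≈ 1.1490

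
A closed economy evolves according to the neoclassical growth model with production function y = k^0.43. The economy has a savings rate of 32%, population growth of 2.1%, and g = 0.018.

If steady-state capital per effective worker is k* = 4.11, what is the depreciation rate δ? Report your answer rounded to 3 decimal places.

At the steady state, Δk = 0, so s·k^α = (n + g + δ)·k.
So s / (n + g + δ) = (k*)^(1−α) = 4.11^0.57 = 2.2382.
Therefore n + g + δ = s / 2.2382 = 0.32 / 2.2382 = 0.1430, so δ = 0.1430 − 0.039 = 0.1040.

δ ≈ 0.104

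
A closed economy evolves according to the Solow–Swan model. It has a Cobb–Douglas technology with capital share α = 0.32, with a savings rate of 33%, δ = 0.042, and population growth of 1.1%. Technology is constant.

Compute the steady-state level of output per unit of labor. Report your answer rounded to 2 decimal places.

y* ≈ 2.36

Steady state requires s·f(k) = (n + δ)·k, i.e. s·k^α = (n + δ)·k.
Dividing both sides by k: k^(1−α) = s / (n + δ).
k^0.68 = 0.33 / (0.011 + 0.042) = 0.33 / 0.053 = 6.2264
k* = 6.2264^(1/0.68) ≈ 14.7230
y* = (k*)^α = 14.7230^0.32 ≈ 2.3646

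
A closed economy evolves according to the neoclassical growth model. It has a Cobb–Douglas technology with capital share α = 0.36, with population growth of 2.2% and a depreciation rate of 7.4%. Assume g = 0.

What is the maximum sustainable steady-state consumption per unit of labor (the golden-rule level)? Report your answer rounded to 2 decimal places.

c_gold ≈ 1.35

At the golden rule, f'(k) = n + δ, so α·k^(α−1) = n + δ and k_gold = (α/(n + δ))^(1/(1−α)).
k_gold = (0.36/0.096)^(1/0.64) = 3.7500^1.5625 ≈ 7.8872
c_gold = f(k_gold) − (n + δ)·k_gold = 2.1033 − 0.096×7.8872 ≈ 1.3461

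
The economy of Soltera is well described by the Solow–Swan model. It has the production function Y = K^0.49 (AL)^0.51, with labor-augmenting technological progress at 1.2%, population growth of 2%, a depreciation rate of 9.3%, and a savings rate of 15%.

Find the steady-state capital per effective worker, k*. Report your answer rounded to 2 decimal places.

In steady state, investment equals break-even investment: s·k^α = (n + g + δ)·k.
Rearranging, k^(1−α) = s / (n + g + δ).
k^0.51 = 0.15 / (0.020 + 0.012 + 0.093) = 0.15 / 0.125 = 1.2000
k* = 1.2000^(1/0.51) ≈ 1.4297

k* ≈ 1.43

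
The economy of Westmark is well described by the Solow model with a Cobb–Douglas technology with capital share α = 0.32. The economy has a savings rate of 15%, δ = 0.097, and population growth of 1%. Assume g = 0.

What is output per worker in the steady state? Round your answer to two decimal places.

At the steady state, Δk = 0, so s·k^α = (n + δ)·k.
Dividing both sides by k: k^(1−α) = s / (n + δ).
k^0.68 = 0.15 / (0.010 + 0.097) = 0.15 / 0.107 = 1.4019
k* = 1.4019^(1/0.68) ≈ 1.6435
y* = (k*)^α = 1.6435^0.32 ≈ 1.1723

y* = 1.17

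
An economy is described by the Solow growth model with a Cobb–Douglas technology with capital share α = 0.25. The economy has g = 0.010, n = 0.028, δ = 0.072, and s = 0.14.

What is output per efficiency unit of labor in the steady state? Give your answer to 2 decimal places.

In steady state, investment equals break-even investment: s·k^α = (n + g + δ)·k.
Dividing both sides by k: k^(1−α) = s / (n + g + δ).
k^0.75 = 0.14 / (0.028 + 0.010 + 0.072) = 0.14 / 0.110 = 1.2727
k* = 1.2727^(1/0.75) ≈ 1.3792
y* = (k*)^α = 1.3792^0.25 ≈ 1.0837

y* ≈ 1.08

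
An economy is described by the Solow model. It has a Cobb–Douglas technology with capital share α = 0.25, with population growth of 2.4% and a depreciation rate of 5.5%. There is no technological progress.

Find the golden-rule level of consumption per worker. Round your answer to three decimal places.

At the golden rule, f'(k) = n + δ, so α·k^(α−1) = n + δ and k_gold = (α/(n + δ))^(1/(1−α)).
k_gold = (0.25/0.079)^(1/0.75) = 3.1646^1.3333 ≈ 4.6460
c_gold = f(k_gold) − (n + δ)·k_gold = 1.4681 − 0.079×4.6460 ≈ 1.1011

c_gold ≈ 1.101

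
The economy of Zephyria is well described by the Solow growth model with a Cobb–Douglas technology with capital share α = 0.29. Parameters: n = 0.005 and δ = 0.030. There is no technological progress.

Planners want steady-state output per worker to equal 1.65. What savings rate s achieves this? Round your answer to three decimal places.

s ≈ 0.119

At the steady state, Δk = 0, so s·k^α = (n + δ)·k.
Since y* = [s/(n + δ)]^(α/(1−α)), we have s/(n + δ) = (y*)^((1−α)/α) = 1.65^2.4483 = 3.4077.
Therefore s = 3.4077 × (n + δ) = 3.4077 × 0.035 = 0.1193.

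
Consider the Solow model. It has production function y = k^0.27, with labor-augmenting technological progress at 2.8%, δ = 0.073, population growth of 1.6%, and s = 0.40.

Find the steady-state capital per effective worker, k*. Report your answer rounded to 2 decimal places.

k* = 5.39

Steady state requires s·f(k) = (n + g + δ)·k, i.e. s·k^α = (n + g + δ)·k.
Rearranging, k^(1−α) = s / (n + g + δ).
k^0.73 = 0.40 / (0.016 + 0.028 + 0.073) = 0.40 / 0.117 = 3.4188
k* = 3.4188^(1/0.73) ≈ 5.3868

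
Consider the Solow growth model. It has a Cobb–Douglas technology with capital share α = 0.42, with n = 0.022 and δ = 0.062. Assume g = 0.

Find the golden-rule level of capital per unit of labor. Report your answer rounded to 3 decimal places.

The golden rule sets f'(k) = n + δ, i.e. α·k^(α−1) = n + δ.
So k^(1−α) = α / (n + δ) = 0.42 / 0.084 = 5.0000.
k_gold = 5.0000^(1/0.58) ≈ 16.0369

k_gold ≈ 16.037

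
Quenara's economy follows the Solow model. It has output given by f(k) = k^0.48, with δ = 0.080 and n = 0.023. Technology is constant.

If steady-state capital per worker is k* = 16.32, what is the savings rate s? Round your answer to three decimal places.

In steady state, investment equals break-even investment: s·k^α = (n + δ)·k.
So s / (n + δ) = (k*)^(1−α) = 16.32^0.52 = 4.2718.
Therefore s = 4.2718 × (n + δ) = 4.2718 × 0.103 = 0.4400.

s ≈ 0.440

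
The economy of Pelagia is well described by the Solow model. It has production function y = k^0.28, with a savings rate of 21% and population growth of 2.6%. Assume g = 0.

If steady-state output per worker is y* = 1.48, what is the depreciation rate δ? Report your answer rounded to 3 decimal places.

δ ≈ 0.051

In steady state, investment equals break-even investment: s·k^α = (n + δ)·k.
Since y* = [s/(n + δ)]^(α/(1−α)), we have s/(n + δ) = (y*)^((1−α)/α) = 1.48^2.5714 = 2.7404.
Therefore n + δ = s / 2.7404 = 0.21 / 2.7404 = 0.0766, so δ = 0.0766 − 0.026 = 0.0506.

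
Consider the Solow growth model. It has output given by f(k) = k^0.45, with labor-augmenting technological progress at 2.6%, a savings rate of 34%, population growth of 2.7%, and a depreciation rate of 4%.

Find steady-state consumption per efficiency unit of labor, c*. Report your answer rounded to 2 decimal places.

c* ≈ 1.91

Steady state requires s·f(k) = (n + g + δ)·k, i.e. s·k^α = (n + g + δ)·k.
Dividing both sides by k: k^(1−α) = s / (n + g + δ).
k^0.55 = 0.34 / (0.027 + 0.026 + 0.040) = 0.34 / 0.093 = 3.6559
k* = 3.6559^(1/0.55) ≈ 10.5591
y* = (k*)^α = 10.5591^0.45 ≈ 2.8882
c* = (1 − s)·y* = (1 − 0.34) × 2.8882 ≈ 1.9062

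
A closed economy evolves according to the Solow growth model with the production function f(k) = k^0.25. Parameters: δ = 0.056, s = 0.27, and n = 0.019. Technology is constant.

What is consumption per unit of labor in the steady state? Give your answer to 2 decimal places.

c* = 1.12

In steady state, investment equals break-even investment: s·k^α = (n + δ)·k.
Rearranging, k^(1−α) = s / (n + δ).
k^0.75 = 0.27 / (0.019 + 0.056) = 0.27 / 0.075 = 3.6000
k* = 3.6000^(1/0.75) ≈ 5.5174
y* = (k*)^α = 5.5174^0.25 ≈ 1.5326
c* = (1 − s)·y* = (1 − 0.27) × 1.5326 ≈ 1.1188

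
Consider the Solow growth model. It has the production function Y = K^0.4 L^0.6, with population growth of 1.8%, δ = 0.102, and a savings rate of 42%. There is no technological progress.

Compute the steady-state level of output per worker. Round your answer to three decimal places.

y* ≈ 2.305

In steady state, investment equals break-even investment: s·k^α = (n + δ)·k.
Dividing both sides by k: k^(1−α) = s / (n + δ).
k^0.6 = 0.42 / (0.018 + 0.102) = 0.42 / 0.120 = 3.5000
k* = 3.5000^(1/0.6) ≈ 8.0683
y* = (k*)^α = 8.0683^0.4 ≈ 2.3052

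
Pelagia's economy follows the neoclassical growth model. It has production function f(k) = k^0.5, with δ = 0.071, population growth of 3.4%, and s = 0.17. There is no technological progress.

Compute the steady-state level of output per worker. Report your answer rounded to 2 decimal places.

y* ≈ 1.62

Steady state requires s·f(k) = (n + δ)·k, i.e. s·k^α = (n + δ)·k.
Rearranging, k^(1−α) = s / (n + δ).
k^0.5 = 0.17 / (0.034 + 0.071) = 0.17 / 0.105 = 1.6190
k* = 1.6190^(1/0.5) ≈ 2.6212
y* = (k*)^α = 2.6212^0.5 ≈ 1.6190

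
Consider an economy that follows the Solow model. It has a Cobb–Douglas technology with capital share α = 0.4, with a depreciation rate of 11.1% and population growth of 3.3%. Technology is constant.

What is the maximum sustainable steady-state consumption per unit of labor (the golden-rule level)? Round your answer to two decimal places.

At the golden rule, f'(k) = n + δ, so α·k^(α−1) = n + δ and k_gold = (α/(n + δ))^(1/(1−α)).
k_gold = (0.4/0.144)^(1/0.6) = 2.7778^1.6667 ≈ 5.4893
c_gold = f(k_gold) − (n + δ)·k_gold = 1.9761 − 0.144×5.4893 ≈ 1.1856

c_gold ≈ 1.19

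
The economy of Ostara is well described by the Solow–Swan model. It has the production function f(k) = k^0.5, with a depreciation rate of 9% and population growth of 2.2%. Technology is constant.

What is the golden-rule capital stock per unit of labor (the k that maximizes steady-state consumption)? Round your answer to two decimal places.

The golden rule sets f'(k) = n + δ, i.e. α·k^(α−1) = n + δ.
So k^(1−α) = α / (n + δ) = 0.5 / 0.112 = 4.4643.
k_gold = 4.4643^(1/0.5) ≈ 19.9300

k_gold ≈ 19.93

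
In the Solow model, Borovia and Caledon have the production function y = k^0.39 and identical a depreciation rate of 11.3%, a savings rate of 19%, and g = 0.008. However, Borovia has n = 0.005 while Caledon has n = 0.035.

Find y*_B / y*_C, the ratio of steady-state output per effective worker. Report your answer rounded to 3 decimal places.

Steady-state y* = [s/(n + g + δ)]^(α/(1−α)), so the ratio is [ (s_B/(n + g + δ)_B) / (s_C/(n + g + δ)_C) ]^0.6393.
s_B/(n + g + δ)_B = 0.19/0.126 = 1.5079; s_C/(n + g + δ)_C = 0.19/0.156 = 1.2179.
Ratio = (1.5079/1.2179)^0.6393 = 1.2381^0.6393 ≈ 1.1463

y*_B / y*_C ≈ 1.146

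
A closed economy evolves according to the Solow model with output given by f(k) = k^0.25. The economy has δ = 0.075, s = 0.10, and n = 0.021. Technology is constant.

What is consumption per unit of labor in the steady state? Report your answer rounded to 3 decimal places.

c* = 0.912

Steady state requires s·f(k) = (n + δ)·k, i.e. s·k^α = (n + δ)·k.
Dividing both sides by k: k^(1−α) = s / (n + δ).
k^0.75 = 0.10 / (0.021 + 0.075) = 0.10 / 0.096 = 1.0417
k* = 1.0417^(1/0.75) ≈ 1.0560
y* = (k*)^α = 1.0560^0.25 ≈ 1.0137
c* = (1 − s)·y* = (1 − 0.10) × 1.0137 ≈ 0.9123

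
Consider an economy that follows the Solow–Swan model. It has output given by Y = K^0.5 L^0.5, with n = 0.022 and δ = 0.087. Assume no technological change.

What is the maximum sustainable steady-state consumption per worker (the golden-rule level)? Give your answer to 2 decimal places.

At the golden rule, f'(k) = n + δ, so α·k^(α−1) = n + δ and k_gold = (α/(n + δ))^(1/(1−α)).
k_gold = (0.5/0.109)^(1/0.5) = 4.5872^2 ≈ 21.0424
c_gold = f(k_gold) − (n + δ)·k_gold = 4.5872 − 0.109×21.0424 ≈ 2.2936

c_gold ≈ 2.29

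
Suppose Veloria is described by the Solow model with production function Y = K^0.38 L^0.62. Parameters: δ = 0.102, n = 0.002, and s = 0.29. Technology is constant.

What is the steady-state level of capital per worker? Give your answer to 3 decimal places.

k* = 5.228

In steady state, investment equals break-even investment: s·k^α = (n + δ)·k.
Rearranging, k^(1−α) = s / (n + δ).
k^0.62 = 0.29 / (0.002 + 0.102) = 0.29 / 0.104 = 2.7885
k* = 2.7885^(1/0.62) ≈ 5.2281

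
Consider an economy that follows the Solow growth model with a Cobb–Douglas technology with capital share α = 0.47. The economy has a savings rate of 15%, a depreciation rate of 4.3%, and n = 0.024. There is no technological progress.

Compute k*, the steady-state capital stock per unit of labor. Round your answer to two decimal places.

At the steady state, Δk = 0, so s·k^α = (n + δ)·k.
Dividing both sides by k: k^(1−α) = s / (n + δ).
k^0.53 = 0.15 / (0.024 + 0.043) = 0.15 / 0.067 = 2.2388
k* = 2.2388^(1/0.53) ≈ 4.5752

k* ≈ 4.58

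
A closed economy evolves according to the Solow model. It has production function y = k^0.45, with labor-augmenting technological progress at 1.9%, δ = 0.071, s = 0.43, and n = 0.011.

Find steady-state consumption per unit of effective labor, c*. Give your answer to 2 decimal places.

Steady state requires s·f(k) = (n + g + δ)·k, i.e. s·k^α = (n + g + δ)·k.
Dividing both sides by k: k^(1−α) = s / (n + g + δ).
k^0.55 = 0.43 / (0.011 + 0.019 + 0.071) = 0.43 / 0.101 = 4.2574
k* = 4.2574^(1/0.55) ≈ 13.9283
y* = (k*)^α = 13.9283^0.45 ≈ 3.2716
c* = (1 − s)·y* = (1 − 0.43) × 3.2716 ≈ 1.8648

c* = 1.86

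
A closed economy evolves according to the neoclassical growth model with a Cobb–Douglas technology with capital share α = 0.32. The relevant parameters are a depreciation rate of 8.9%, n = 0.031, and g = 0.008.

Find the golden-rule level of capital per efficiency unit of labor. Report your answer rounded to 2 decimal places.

The golden rule sets f'(k) = n + g + δ, i.e. α·k^(α−1) = n + g + δ.
So k^(1−α) = α / (n + g + δ) = 0.32 / 0.128 = 2.5000.
k_gold = 2.5000^(1/0.68) ≈ 3.8477

k_gold ≈ 3.85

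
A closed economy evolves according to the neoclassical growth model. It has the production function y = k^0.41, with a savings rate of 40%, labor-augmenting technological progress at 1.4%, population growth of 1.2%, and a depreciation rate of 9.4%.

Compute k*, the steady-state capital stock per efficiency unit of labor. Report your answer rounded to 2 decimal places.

At the steady state, Δk = 0, so s·k^α = (n + g + δ)·k.
Dividing both sides by k: k^(1−α) = s / (n + g + δ).
k^0.59 = 0.40 / (0.012 + 0.014 + 0.094) = 0.40 / 0.120 = 3.3333
k* = 3.3333^(1/0.59) ≈ 7.6953

k* ≈ 7.70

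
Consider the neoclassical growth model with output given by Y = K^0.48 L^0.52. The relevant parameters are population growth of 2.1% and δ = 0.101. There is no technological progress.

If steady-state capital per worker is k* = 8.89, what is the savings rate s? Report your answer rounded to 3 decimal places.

At the steady state, Δk = 0, so s·k^α = (n + δ)·k.
So s / (n + δ) = (k*)^(1−α) = 8.89^0.52 = 3.1148.
Therefore s = 3.1148 × (n + δ) = 3.1148 × 0.122 = 0.3800.

s ≈ 0.380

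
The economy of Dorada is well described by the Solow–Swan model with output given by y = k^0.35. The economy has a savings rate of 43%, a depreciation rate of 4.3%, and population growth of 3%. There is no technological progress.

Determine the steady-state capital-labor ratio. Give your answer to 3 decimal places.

In steady state, investment equals break-even investment: s·k^α = (n + δ)·k.
Rearranging, k^(1−α) = s / (n + δ).
k^0.65 = 0.43 / (0.030 + 0.043) = 0.43 / 0.073 = 5.8904
k* = 5.8904^(1/0.65) ≈ 15.3052

k* ≈ 15.305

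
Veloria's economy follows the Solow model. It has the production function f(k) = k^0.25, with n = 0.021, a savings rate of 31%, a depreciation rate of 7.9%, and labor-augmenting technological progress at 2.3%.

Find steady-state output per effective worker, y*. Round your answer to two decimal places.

y* = 1.36

Steady state requires s·f(k) = (n + g + δ)·k, i.e. s·k^α = (n + g + δ)·k.
Dividing both sides by k: k^(1−α) = s / (n + g + δ).
k^0.75 = 0.31 / (0.021 + 0.023 + 0.079) = 0.31 / 0.123 = 2.5203
k* = 2.5203^(1/0.75) ≈ 3.4298
y* = (k*)^α = 3.4298^0.25 ≈ 1.3609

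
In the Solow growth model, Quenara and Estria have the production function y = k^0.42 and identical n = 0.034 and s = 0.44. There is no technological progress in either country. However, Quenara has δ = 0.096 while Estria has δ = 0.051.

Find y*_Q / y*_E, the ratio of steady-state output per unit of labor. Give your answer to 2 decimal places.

y*_Q / y*_E ≈ 0.74

Steady-state y* = [s/(n + δ)]^(α/(1−α)), so the ratio is [ (s_Q/(n + δ)_Q) / (s_E/(n + δ)_E) ]^0.7241.
s_Q/(n + δ)_Q = 0.44/0.130 = 3.3846; s_E/(n + δ)_E = 0.44/0.085 = 5.1765.
Ratio = (3.3846/5.1765)^0.7241 = 0.6538^0.7241 ≈ 0.7351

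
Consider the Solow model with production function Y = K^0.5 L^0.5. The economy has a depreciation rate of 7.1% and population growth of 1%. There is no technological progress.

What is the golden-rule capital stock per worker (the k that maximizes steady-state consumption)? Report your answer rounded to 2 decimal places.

The golden rule sets f'(k) = n + δ, i.e. α·k^(α−1) = n + δ.
So k^(1−α) = α / (n + δ) = 0.5 / 0.081 = 6.1728.
k_gold = 6.1728^(1/0.5) ≈ 38.1035

k_gold ≈ 38.10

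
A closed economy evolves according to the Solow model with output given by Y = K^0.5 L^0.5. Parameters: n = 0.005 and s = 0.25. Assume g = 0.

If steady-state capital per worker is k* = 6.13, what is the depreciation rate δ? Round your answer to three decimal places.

δ ≈ 0.096

At the steady state, Δk = 0, so s·k^α = (n + δ)·k.
So s / (n + δ) = (k*)^(1−α) = 6.13^0.5 = 2.4759.
Therefore n + δ = s / 2.4759 = 0.25 / 2.4759 = 0.1010, so δ = 0.1010 − 0.005 = 0.0960.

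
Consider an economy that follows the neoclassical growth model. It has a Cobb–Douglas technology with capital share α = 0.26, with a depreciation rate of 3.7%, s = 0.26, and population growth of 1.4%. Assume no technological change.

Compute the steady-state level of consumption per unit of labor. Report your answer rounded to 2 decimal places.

c* ≈ 1.31

In steady state, investment equals break-even investment: s·k^α = (n + δ)·k.
Rearranging, k^(1−α) = s / (n + δ).
k^0.74 = 0.26 / (0.014 + 0.037) = 0.26 / 0.051 = 5.0980
k* = 5.0980^(1/0.74) ≈ 9.0354
y* = (k*)^α = 9.0354^0.26 ≈ 1.7723
c* = (1 − s)·y* = (1 − 0.26) × 1.7723 ≈ 1.3115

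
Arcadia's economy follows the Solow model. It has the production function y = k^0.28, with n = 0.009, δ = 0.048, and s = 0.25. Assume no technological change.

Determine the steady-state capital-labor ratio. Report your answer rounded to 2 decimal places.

At the steady state, Δk = 0, so s·k^α = (n + δ)·k.
Rearranging, k^(1−α) = s / (n + δ).
k^0.72 = 0.25 / (0.009 + 0.048) = 0.25 / 0.057 = 4.3860
k* = 4.3860^(1/0.72) ≈ 7.7940

k* = 7.79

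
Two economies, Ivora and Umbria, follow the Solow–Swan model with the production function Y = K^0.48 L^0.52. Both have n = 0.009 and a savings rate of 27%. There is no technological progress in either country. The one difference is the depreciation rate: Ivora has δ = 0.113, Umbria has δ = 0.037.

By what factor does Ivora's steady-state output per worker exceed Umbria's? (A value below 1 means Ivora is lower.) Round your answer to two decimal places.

Steady-state y* = [s/(n + δ)]^(α/(1−α)), so the ratio is [ (s_I/(n + δ)_I) / (s_U/(n + δ)_U) ]^0.9231.
s_I/(n + δ)_I = 0.27/0.122 = 2.2131; s_U/(n + δ)_U = 0.27/0.046 = 5.8696.
Ratio = (2.2131/5.8696)^0.9231 = 0.3770^0.9231 ≈ 0.4064

ratio ≈ 0.41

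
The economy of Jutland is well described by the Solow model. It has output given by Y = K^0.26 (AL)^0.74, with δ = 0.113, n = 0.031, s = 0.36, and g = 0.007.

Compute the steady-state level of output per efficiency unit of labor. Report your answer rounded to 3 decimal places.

Steady state requires s·f(k) = (n + g + δ)·k, i.e. s·k^α = (n + g + δ)·k.
Dividing both sides by k: k^(1−α) = s / (n + g + δ).
k^0.74 = 0.36 / (0.031 + 0.007 + 0.113) = 0.36 / 0.151 = 2.3841
k* = 2.3841^(1/0.74) ≈ 3.2352
y* = (k*)^α = 3.2352^0.26 ≈ 1.3570

y* ≈ 1.357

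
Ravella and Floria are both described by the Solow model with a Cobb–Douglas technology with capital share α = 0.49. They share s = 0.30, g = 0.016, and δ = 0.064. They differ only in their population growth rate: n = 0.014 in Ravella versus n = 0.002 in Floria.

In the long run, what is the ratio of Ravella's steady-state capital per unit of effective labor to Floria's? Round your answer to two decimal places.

k*_R / k*_F ≈ 0.77

Steady-state k* = [s/(n + g + δ)]^(1/(1−α)), so the ratio is [ (s_R/(n + g + δ)_R) / (s_F/(n + g + δ)_F) ]^1.9608.
s_R/(n + g + δ)_R = 0.30/0.094 = 3.1915; s_F/(n + g + δ)_F = 0.30/0.082 = 3.6585.
Ratio = (3.1915/3.6585)^1.9608 = 0.8724^1.9608 ≈ 0.7652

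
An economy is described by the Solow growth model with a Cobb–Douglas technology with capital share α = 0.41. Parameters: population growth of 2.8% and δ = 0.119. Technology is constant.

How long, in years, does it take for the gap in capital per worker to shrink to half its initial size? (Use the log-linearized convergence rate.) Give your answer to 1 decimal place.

t_½ ≈ 8.0 years

Near the steady state the convergence rate is λ = (1 − α)(n + δ).
λ = (1 − 0.41) × 0.147 = 0.59 × 0.147 = 0.08673
Half-life = ln 2 / λ = 0.6931 / 0.08673 ≈ 7.99 years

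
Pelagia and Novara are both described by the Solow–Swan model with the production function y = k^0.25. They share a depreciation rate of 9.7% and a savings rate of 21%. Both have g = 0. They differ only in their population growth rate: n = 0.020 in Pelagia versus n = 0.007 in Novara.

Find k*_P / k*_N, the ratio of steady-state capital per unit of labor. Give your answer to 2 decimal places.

Steady-state k* = [s/(n + δ)]^(1/(1−α)), so the ratio is [ (s_P/(n + δ)_P) / (s_N/(n + δ)_N) ]^1.3333.
s_P/(n + δ)_P = 0.21/0.117 = 1.7949; s_N/(n + δ)_N = 0.21/0.104 = 2.0192.
Ratio = (1.7949/2.0192)^1.3333 = 0.8889^1.3333 ≈ 0.8547

ratio ≈ 0.85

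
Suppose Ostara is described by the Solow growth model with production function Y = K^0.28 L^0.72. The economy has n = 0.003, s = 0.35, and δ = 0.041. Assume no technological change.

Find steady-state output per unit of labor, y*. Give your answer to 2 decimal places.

y* = 2.24

At the steady state, Δk = 0, so s·k^α = (n + δ)·k.
Rearranging, k^(1−α) = s / (n + δ).
k^0.72 = 0.35 / (0.003 + 0.041) = 0.35 / 0.044 = 7.9545
k* = 7.9545^(1/0.72) ≈ 17.8177
y* = (k*)^α = 17.8177^0.28 ≈ 2.2400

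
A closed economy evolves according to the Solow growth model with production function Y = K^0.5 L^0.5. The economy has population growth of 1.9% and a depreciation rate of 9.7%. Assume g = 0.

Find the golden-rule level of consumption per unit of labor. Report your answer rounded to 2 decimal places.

c_gold ≈ 2.16

At the golden rule, f'(k) = n + δ, so α·k^(α−1) = n + δ and k_gold = (α/(n + δ))^(1/(1−α)).
k_gold = (0.5/0.116)^(1/0.5) = 4.3103^2 ≈ 18.5787
c_gold = f(k_gold) − (n + δ)·k_gold = 4.3103 − 0.116×18.5787 ≈ 2.1552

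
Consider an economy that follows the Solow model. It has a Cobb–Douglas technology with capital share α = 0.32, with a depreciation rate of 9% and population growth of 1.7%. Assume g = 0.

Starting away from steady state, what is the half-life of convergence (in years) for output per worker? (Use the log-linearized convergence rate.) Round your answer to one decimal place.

t_½ ≈ 9.5 years

Near the steady state the convergence rate is λ = (1 − α)(n + δ).
λ = (1 − 0.32) × 0.107 = 0.68 × 0.107 = 0.07276
Half-life = ln 2 / λ = 0.6931 / 0.07276 ≈ 9.53 years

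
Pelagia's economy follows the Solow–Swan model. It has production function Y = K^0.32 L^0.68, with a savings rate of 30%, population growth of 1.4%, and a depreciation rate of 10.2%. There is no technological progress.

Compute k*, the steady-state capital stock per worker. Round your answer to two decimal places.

k* ≈ 4.04

At the steady state, Δk = 0, so s·k^α = (n + δ)·k.
Dividing both sides by k: k^(1−α) = s / (n + δ).
k^0.68 = 0.30 / (0.014 + 0.102) = 0.30 / 0.116 = 2.5862
k* = 2.5862^(1/0.68) ≈ 4.0444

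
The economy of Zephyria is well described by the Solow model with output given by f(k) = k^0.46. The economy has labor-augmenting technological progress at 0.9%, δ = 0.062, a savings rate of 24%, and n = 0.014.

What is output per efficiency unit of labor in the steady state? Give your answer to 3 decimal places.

y* = 2.421

Steady state requires s·f(k) = (n + g + δ)·k, i.e. s·k^α = (n + g + δ)·k.
Rearranging, k^(1−α) = s / (n + g + δ).
k^0.54 = 0.24 / (0.014 + 0.009 + 0.062) = 0.24 / 0.085 = 2.8235
k* = 2.8235^(1/0.54) ≈ 6.8358
y* = (k*)^α = 6.8358^0.46 ≈ 2.4210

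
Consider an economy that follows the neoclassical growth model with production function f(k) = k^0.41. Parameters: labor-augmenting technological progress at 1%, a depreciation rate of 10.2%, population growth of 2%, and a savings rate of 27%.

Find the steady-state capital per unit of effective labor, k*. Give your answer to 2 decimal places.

At the steady state, Δk = 0, so s·k^α = (n + g + δ)·k.
Rearranging, k^(1−α) = s / (n + g + δ).
k^0.59 = 0.27 / (0.020 + 0.010 + 0.102) = 0.27 / 0.132 = 2.0455
k* = 2.0455^(1/0.59) ≈ 3.3634

k* ≈ 3.36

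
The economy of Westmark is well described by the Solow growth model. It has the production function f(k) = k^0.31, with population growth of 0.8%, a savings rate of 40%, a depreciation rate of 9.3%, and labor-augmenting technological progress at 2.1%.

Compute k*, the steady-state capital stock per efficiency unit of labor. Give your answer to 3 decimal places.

k* ≈ 5.590

In steady state, investment equals break-even investment: s·k^α = (n + g + δ)·k.
Dividing both sides by k: k^(1−α) = s / (n + g + δ).
k^0.69 = 0.40 / (0.008 + 0.021 + 0.093) = 0.40 / 0.122 = 3.2787
k* = 3.2787^(1/0.69) ≈ 5.5898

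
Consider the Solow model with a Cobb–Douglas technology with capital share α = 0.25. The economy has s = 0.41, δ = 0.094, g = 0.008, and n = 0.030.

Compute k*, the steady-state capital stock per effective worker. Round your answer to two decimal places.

In steady state, investment equals break-even investment: s·k^α = (n + g + δ)·k.
Rearranging, k^(1−α) = s / (n + g + δ).
k^0.75 = 0.41 / (0.030 + 0.008 + 0.094) = 0.41 / 0.132 = 3.1061
k* = 3.1061^(1/0.75) ≈ 4.5320

k* = 4.53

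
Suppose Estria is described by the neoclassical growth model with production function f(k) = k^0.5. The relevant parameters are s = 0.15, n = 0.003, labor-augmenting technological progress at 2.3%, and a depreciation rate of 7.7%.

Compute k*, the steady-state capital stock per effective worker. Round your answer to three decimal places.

Steady state requires s·f(k) = (n + g + δ)·k, i.e. s·k^α = (n + g + δ)·k.
Dividing both sides by k: k^(1−α) = s / (n + g + δ).
k^0.5 = 0.15 / (0.003 + 0.023 + 0.077) = 0.15 / 0.103 = 1.4563
k* = 1.4563^(1/0.5) ≈ 2.1208

k* = 2.121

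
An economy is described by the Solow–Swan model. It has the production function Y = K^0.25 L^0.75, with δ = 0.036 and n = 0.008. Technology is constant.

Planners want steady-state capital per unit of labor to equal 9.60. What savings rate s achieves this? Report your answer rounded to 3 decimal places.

At the steady state, Δk = 0, so s·k^α = (n + δ)·k.
So s / (n + δ) = (k*)^(1−α) = 9.60^0.75 = 5.4539.
Therefore s = 5.4539 × (n + δ) = 5.4539 × 0.044 = 0.2400.

s ≈ 0.240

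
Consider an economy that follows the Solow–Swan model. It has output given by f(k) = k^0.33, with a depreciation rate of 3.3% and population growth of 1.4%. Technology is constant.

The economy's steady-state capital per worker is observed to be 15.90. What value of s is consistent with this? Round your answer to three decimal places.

Steady state requires s·f(k) = (n + δ)·k, i.e. s·k^α = (n + δ)·k.
So s / (n + δ) = (k*)^(1−α) = 15.90^0.67 = 6.3817.
Therefore s = 6.3817 × (n + δ) = 6.3817 × 0.047 = 0.2999.

s ≈ 0.300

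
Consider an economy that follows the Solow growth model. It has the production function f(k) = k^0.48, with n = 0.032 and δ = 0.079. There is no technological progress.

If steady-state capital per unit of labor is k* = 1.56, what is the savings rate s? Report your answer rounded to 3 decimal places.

s ≈ 0.140

At the steady state, Δk = 0, so s·k^α = (n + δ)·k.
So s / (n + δ) = (k*)^(1−α) = 1.56^0.52 = 1.2602.
Therefore s = 1.2602 × (n + δ) = 1.2602 × 0.111 = 0.1399.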